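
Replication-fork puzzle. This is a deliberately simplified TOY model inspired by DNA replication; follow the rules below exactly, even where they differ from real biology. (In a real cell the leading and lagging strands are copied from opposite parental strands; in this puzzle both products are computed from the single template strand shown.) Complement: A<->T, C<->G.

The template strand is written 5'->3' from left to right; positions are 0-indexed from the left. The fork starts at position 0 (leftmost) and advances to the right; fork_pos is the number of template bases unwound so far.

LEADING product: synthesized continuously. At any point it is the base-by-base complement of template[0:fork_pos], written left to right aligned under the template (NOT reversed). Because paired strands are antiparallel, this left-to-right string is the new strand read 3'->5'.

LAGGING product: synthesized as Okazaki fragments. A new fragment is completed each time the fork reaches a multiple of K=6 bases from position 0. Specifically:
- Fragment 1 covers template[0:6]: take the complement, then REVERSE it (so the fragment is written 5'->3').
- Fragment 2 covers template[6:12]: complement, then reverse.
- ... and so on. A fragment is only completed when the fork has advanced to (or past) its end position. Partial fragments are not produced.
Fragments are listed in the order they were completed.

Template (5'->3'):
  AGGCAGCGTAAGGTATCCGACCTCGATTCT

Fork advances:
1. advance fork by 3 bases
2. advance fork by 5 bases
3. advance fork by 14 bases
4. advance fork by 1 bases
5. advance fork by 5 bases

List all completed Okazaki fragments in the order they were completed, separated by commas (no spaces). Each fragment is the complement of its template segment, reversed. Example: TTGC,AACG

Step 1: advance 3 -> fork_pos = 0 + 3 = 3. Next multiple of 6 is 6 (not reached); still 0 fragment(s).
Step 2: advance 5 -> fork_pos = 3 + 5 = 8. Reached multiple(s) of 6: 6 -> fragment 1 completed (1 total).
Step 3: advance 14 -> fork_pos = 8 + 14 = 22. Reached multiple(s) of 6: 12, 18 -> fragments 2-3 completed (3 total).
Step 4: advance 1 -> fork_pos = 22 + 1 = 23. Next multiple of 6 is 24 (not reached); still 3 fragment(s).
Step 5: advance 5 -> fork_pos = 23 + 5 = 28. Reached multiple(s) of 6: 24 -> fragment 4 completed (4 total).
Final fork_pos = 28, so 4 fragment(s) are complete. Build each: template segment -> complement -> reverse.
Fragment 1: template[0:6] = AGGCAG -> complement TCCGTC -> reversed CTGCCT
Fragment 2: template[6:12] = CGTAAG -> complement GCATTC -> reversed CTTACG
Fragment 3: template[12:18] = GTATCC -> complement CATAGG -> reversed GGATAC
Fragment 4: template[18:24] = GACCTC -> complement CTGGAG -> reversed GAGGTC

Answer: CTGCCT,CTTACG,GGATAC,GAGGTC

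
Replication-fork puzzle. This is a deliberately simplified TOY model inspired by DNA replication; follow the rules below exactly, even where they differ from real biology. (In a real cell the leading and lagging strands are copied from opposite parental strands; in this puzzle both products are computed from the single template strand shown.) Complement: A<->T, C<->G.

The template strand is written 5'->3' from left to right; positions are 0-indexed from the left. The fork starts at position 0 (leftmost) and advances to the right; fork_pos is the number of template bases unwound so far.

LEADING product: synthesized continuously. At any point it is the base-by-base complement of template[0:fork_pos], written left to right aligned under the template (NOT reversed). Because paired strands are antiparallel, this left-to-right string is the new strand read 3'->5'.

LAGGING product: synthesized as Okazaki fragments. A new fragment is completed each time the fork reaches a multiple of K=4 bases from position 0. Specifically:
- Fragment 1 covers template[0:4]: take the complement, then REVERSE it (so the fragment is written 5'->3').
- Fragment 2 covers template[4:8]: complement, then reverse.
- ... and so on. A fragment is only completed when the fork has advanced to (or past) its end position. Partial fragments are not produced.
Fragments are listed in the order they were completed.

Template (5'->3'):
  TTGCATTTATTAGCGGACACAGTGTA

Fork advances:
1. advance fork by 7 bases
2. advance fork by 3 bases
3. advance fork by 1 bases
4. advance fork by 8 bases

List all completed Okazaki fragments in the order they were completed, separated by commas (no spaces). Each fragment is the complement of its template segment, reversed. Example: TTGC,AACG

Answer: GCAA,AAAT,TAAT,CCGC

Derivation:
Step 1: advance 7 -> fork_pos = 0 + 7 = 7. Reached multiple(s) of 4: 4 -> fragment 1 completed (1 total).
Step 2: advance 3 -> fork_pos = 7 + 3 = 10. Reached multiple(s) of 4: 8 -> fragment 2 completed (2 total).
Step 3: advance 1 -> fork_pos = 10 + 1 = 11. Next multiple of 4 is 12 (not reached); still 2 fragment(s).
Step 4: advance 8 -> fork_pos = 11 + 8 = 19. Reached multiple(s) of 4: 12, 16 -> fragments 3-4 completed (4 total).
Final fork_pos = 19, so 4 fragment(s) are complete. Build each: template segment -> complement -> reverse.
Fragment 1: template[0:4] = TTGC -> complement AACG -> reversed GCAA
Fragment 2: template[4:8] = ATTT -> complement TAAA -> reversed AAAT
Fragment 3: template[8:12] = ATTA -> complement TAAT -> reversed TAAT
Fragment 4: template[12:16] = GCGG -> complement CGCC -> reversed CCGC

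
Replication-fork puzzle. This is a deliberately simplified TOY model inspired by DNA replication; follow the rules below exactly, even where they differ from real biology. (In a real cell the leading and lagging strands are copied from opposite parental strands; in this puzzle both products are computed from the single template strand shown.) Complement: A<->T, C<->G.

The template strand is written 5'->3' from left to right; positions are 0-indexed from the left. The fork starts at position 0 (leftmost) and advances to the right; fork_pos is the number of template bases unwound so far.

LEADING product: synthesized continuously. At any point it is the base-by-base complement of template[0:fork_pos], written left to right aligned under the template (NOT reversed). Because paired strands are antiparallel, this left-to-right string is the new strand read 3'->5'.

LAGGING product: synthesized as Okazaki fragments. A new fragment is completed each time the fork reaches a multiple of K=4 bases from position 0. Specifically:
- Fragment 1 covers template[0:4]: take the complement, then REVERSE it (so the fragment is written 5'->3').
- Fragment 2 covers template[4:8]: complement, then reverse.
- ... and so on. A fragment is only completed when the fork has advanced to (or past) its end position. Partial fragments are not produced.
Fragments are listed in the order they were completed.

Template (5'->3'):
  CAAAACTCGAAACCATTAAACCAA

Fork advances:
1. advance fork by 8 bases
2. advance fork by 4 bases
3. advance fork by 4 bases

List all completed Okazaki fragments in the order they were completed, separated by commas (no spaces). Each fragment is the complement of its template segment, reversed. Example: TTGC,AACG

Step 1: advance 8 -> fork_pos = 0 + 8 = 8. Reached multiple(s) of 4: 4, 8 -> fragments 1-2 completed (2 total).
Step 2: advance 4 -> fork_pos = 8 + 4 = 12. Reached multiple(s) of 4: 12 -> fragment 3 completed (3 total).
Step 3: advance 4 -> fork_pos = 12 + 4 = 16. Reached multiple(s) of 4: 16 -> fragment 4 completed (4 total).
Final fork_pos = 16, so 4 fragment(s) are complete. Build each: template segment -> complement -> reverse.
Fragment 1: template[0:4] = CAAA -> complement GTTT -> reversed TTTG
Fragment 2: template[4:8] = ACTC -> complement TGAG -> reversed GAGT
Fragment 3: template[8:12] = GAAA -> complement CTTT -> reversed TTTC
Fragment 4: template[12:16] = CCAT -> complement GGTA -> reversed ATGG

Answer: TTTG,GAGT,TTTC,ATGG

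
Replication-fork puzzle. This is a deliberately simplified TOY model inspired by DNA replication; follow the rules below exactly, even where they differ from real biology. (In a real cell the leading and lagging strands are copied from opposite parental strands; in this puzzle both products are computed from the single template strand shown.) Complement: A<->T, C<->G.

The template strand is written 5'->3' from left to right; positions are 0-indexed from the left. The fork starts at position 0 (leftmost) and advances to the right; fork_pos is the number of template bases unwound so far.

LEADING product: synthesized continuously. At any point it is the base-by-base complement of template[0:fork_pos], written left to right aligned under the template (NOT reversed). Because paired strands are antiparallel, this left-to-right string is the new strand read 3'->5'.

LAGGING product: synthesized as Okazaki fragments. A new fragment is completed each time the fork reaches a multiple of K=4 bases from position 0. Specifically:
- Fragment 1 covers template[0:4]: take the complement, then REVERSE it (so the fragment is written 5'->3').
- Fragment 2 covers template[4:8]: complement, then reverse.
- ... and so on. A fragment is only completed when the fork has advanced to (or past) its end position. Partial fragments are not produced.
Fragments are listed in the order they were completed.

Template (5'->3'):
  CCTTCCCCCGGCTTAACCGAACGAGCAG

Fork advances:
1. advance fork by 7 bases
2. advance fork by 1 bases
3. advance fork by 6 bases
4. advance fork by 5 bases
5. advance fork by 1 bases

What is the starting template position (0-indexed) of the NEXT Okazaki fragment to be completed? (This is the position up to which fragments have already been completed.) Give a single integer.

Answer: 20

Derivation:
Step 1: advance 7 -> fork_pos = 0 + 7 = 7. Reached multiple(s) of 4: 4 -> fragment 1 completed (1 total).
Step 2: advance 1 -> fork_pos = 7 + 1 = 8. Reached multiple(s) of 4: 8 -> fragment 2 completed (2 total).
Step 3: advance 6 -> fork_pos = 8 + 6 = 14. Reached multiple(s) of 4: 12 -> fragment 3 completed (3 total).
Step 4: advance 5 -> fork_pos = 14 + 5 = 19. Reached multiple(s) of 4: 16 -> fragment 4 completed (4 total).
Step 5: advance 1 -> fork_pos = 19 + 1 = 20. Reached multiple(s) of 4: 20 -> fragment 5 completed (5 total).
5 fragment(s) completed, covering template[0:20] (5 x 4 = 20). The next fragment, fragment 6, covers template[20:24], so it starts at position 20.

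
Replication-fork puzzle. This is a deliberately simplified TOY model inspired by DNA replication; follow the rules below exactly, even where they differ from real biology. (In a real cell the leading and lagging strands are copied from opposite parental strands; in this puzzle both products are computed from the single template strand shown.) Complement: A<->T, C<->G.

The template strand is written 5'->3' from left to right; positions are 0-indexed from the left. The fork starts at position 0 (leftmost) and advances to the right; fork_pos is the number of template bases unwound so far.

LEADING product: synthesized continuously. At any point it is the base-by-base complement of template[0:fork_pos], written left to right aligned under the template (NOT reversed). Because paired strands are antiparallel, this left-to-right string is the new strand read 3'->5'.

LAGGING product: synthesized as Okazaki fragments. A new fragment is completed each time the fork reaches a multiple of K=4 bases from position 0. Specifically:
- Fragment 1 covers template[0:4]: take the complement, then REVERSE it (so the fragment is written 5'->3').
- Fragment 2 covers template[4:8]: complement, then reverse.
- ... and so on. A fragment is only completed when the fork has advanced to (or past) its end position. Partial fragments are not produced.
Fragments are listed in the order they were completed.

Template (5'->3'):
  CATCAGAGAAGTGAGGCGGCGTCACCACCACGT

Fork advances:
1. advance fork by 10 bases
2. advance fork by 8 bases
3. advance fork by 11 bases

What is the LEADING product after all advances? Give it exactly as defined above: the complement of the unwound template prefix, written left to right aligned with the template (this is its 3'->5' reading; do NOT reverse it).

Step 1: advance 10 -> fork_pos = 0 + 10 = 10.
Step 2: advance 8 -> fork_pos = 10 + 8 = 18.
Step 3: advance 11 -> fork_pos = 18 + 11 = 29.
Unwound prefix: template[0:29] = CATCAGAGAAGTGAGGCGGCGTCACCACC
Complement it base by base (A<->T, C<->G), keeping left-to-right order:
  [0:5] CATCA -> GTAGT
  [5:10] GAGAA -> CTCTT
  [10:15] GTGAG -> CACTC
  [15:20] GCGGC -> CGCCG
  [20:25] GTCAC -> CAGTG
  [25:29] CACC -> GTGG
Concatenate: GTAGTCTCTTCACTCCGCCGCAGTGGTGG (length 29; written aligned with the template, i.e. 3'->5').

Answer: GTAGTCTCTTCACTCCGCCGCAGTGGTGG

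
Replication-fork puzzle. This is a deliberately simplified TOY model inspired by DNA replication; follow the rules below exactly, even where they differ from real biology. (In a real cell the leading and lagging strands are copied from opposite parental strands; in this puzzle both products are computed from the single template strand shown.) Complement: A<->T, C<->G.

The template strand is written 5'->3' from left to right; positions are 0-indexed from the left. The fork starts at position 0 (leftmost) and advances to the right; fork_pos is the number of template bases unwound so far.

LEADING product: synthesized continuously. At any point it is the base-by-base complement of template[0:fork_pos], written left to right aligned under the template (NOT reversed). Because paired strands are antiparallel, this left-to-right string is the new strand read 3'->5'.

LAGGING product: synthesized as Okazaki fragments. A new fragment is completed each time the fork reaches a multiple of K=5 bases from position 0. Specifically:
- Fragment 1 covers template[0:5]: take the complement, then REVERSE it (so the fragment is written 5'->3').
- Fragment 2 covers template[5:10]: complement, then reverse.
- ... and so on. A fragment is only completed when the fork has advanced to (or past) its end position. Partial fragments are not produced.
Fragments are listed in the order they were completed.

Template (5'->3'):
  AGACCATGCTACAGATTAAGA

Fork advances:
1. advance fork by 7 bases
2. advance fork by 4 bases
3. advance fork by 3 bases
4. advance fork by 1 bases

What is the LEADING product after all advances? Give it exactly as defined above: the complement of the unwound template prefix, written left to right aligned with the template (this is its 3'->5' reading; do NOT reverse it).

Answer: TCTGGTACGATGTCT

Derivation:
Step 1: advance 7 -> fork_pos = 0 + 7 = 7.
Step 2: advance 4 -> fork_pos = 7 + 4 = 11.
Step 3: advance 3 -> fork_pos = 11 + 3 = 14.
Step 4: advance 1 -> fork_pos = 14 + 1 = 15.
Unwound prefix: template[0:15] = AGACCATGCTACAGA
Complement it base by base (A<->T, C<->G), keeping left-to-right order:
  [0:5] AGACC -> TCTGG
  [5:10] ATGCT -> TACGA
  [10:15] ACAGA -> TGTCT
Concatenate: TCTGGTACGATGTCT (length 15; written aligned with the template, i.e. 3'->5').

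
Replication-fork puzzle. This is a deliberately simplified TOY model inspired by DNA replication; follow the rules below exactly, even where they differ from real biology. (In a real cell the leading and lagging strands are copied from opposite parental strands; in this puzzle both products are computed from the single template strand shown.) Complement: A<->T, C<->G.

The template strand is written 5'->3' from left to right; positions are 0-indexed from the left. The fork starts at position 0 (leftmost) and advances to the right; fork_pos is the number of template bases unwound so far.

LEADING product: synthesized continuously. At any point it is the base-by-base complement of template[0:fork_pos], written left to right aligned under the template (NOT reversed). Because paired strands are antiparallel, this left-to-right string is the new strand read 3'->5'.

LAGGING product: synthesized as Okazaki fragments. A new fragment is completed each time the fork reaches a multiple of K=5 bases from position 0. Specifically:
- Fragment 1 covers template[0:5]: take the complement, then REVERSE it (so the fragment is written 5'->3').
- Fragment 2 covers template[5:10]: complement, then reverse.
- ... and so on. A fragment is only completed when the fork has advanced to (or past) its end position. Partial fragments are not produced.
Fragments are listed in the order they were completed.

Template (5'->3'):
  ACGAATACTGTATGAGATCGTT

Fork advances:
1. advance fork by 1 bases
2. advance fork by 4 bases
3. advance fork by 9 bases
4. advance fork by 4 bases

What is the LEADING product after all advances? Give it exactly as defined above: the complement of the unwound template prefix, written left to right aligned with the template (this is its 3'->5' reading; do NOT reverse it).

Answer: TGCTTATGACATACTCTA

Derivation:
Step 1: advance 1 -> fork_pos = 0 + 1 = 1.
Step 2: advance 4 -> fork_pos = 1 + 4 = 5.
Step 3: advance 9 -> fork_pos = 5 + 9 = 14.
Step 4: advance 4 -> fork_pos = 14 + 4 = 18.
Unwound prefix: template[0:18] = ACGAATACTGTATGAGAT
Complement it base by base (A<->T, C<->G), keeping left-to-right order:
  [0:5] ACGAA -> TGCTT
  [5:10] TACTG -> ATGAC
  [10:15] TATGA -> ATACT
  [15:18] GAT -> CTA
Concatenate: TGCTTATGACATACTCTA (length 18; written aligned with the template, i.e. 3'->5').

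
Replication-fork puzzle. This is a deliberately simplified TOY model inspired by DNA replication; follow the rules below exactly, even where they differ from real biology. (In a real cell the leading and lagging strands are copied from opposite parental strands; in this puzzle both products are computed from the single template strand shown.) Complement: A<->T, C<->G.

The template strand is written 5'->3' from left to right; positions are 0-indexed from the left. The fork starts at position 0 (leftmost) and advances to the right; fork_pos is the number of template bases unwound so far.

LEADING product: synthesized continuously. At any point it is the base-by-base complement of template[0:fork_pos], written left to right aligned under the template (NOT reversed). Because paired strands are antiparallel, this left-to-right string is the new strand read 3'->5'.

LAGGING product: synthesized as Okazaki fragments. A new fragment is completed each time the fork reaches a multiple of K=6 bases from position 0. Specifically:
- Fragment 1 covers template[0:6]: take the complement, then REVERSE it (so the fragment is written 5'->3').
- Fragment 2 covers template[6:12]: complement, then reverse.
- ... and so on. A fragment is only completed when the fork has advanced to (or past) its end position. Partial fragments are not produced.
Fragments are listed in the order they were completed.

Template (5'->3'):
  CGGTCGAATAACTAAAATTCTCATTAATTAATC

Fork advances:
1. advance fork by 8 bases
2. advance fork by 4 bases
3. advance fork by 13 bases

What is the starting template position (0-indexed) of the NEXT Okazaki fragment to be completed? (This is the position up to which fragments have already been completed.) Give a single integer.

Step 1: advance 8 -> fork_pos = 0 + 8 = 8. Reached multiple(s) of 6: 6 -> fragment 1 completed (1 total).
Step 2: advance 4 -> fork_pos = 8 + 4 = 12. Reached multiple(s) of 6: 12 -> fragment 2 completed (2 total).
Step 3: advance 13 -> fork_pos = 12 + 13 = 25. Reached multiple(s) of 6: 18, 24 -> fragments 3-4 completed (4 total).
4 fragment(s) completed, covering template[0:24] (4 x 6 = 24). The next fragment, fragment 5, covers template[24:30], so it starts at position 24.

Answer: 24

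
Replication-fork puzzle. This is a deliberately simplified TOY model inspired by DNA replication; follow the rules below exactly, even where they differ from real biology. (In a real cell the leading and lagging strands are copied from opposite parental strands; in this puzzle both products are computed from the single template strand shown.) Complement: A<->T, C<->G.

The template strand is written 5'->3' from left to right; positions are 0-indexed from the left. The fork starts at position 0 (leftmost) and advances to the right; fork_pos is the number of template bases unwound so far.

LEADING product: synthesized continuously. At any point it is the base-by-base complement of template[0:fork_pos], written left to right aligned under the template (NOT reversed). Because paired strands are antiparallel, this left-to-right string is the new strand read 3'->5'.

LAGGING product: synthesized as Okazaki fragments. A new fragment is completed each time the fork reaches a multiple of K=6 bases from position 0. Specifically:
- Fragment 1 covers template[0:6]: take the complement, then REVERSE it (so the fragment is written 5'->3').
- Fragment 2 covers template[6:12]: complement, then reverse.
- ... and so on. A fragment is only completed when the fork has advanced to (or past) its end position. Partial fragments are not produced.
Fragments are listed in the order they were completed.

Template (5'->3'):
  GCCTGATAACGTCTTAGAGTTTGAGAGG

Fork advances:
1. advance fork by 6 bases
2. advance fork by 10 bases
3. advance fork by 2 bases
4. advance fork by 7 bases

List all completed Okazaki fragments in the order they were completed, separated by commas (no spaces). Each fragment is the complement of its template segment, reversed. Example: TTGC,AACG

Step 1: advance 6 -> fork_pos = 0 + 6 = 6. Reached multiple(s) of 6: 6 -> fragment 1 completed (1 total).
Step 2: advance 10 -> fork_pos = 6 + 10 = 16. Reached multiple(s) of 6: 12 -> fragment 2 completed (2 total).
Step 3: advance 2 -> fork_pos = 16 + 2 = 18. Reached multiple(s) of 6: 18 -> fragment 3 completed (3 total).
Step 4: advance 7 -> fork_pos = 18 + 7 = 25. Reached multiple(s) of 6: 24 -> fragment 4 completed (4 total).
Final fork_pos = 25, so 4 fragment(s) are complete. Build each: template segment -> complement -> reverse.
Fragment 1: template[0:6] = GCCTGA -> complement CGGACT -> reversed TCAGGC
Fragment 2: template[6:12] = TAACGT -> complement ATTGCA -> reversed ACGTTA
Fragment 3: template[12:18] = CTTAGA -> complement GAATCT -> reversed TCTAAG
Fragment 4: template[18:24] = GTTTGA -> complement CAAACT -> reversed TCAAAC

Answer: TCAGGC,ACGTTA,TCTAAG,TCAAAC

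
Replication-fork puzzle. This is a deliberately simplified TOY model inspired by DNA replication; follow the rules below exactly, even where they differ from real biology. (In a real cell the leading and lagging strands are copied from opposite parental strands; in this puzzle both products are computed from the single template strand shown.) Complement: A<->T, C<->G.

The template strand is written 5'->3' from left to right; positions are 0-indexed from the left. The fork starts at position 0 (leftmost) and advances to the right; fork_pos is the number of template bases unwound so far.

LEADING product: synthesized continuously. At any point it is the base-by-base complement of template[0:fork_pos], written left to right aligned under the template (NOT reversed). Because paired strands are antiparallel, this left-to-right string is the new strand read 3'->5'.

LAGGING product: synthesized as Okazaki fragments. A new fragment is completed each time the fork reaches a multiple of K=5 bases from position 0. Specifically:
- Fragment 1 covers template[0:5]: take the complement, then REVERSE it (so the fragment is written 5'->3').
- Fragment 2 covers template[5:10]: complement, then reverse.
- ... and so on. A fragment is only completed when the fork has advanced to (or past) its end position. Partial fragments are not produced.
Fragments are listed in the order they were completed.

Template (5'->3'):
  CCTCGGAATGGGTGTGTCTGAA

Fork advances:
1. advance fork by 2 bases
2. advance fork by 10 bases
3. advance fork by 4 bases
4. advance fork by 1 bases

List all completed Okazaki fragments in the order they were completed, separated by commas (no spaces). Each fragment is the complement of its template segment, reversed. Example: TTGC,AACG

Answer: CGAGG,CATTC,ACACC

Derivation:
Step 1: advance 2 -> fork_pos = 0 + 2 = 2. Next multiple of 5 is 5 (not reached); still 0 fragment(s).
Step 2: advance 10 -> fork_pos = 2 + 10 = 12. Reached multiple(s) of 5: 5, 10 -> fragments 1-2 completed (2 total).
Step 3: advance 4 -> fork_pos = 12 + 4 = 16. Reached multiple(s) of 5: 15 -> fragment 3 completed (3 total).
Step 4: advance 1 -> fork_pos = 16 + 1 = 17. Next multiple of 5 is 20 (not reached); still 3 fragment(s).
Final fork_pos = 17, so 3 fragment(s) are complete. Build each: template segment -> complement -> reverse.
Fragment 1: template[0:5] = CCTCG -> complement GGAGC -> reversed CGAGG
Fragment 2: template[5:10] = GAATG -> complement CTTAC -> reversed CATTC
Fragment 3: template[10:15] = GGTGT -> complement CCACA -> reversed ACACC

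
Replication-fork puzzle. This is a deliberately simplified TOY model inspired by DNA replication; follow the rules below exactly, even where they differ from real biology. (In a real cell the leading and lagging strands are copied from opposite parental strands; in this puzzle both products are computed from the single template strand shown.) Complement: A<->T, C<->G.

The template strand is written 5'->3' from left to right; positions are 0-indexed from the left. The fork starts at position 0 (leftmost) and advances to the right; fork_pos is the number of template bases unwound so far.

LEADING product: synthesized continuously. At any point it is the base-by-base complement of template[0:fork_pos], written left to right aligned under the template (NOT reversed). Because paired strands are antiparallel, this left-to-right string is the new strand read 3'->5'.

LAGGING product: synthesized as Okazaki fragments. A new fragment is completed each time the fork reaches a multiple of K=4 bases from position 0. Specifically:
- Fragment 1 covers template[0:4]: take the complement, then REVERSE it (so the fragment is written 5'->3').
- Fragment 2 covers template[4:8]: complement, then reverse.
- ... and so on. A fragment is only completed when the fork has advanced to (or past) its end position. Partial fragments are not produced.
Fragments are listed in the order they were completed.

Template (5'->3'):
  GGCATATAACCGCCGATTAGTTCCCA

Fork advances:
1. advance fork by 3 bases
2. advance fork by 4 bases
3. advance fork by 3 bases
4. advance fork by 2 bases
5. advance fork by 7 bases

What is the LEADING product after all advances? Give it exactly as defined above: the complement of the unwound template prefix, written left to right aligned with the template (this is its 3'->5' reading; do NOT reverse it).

Answer: CCGTATATTGGCGGCTAAT

Derivation:
Step 1: advance 3 -> fork_pos = 0 + 3 = 3.
Step 2: advance 4 -> fork_pos = 3 + 4 = 7.
Step 3: advance 3 -> fork_pos = 7 + 3 = 10.
Step 4: advance 2 -> fork_pos = 10 + 2 = 12.
Step 5: advance 7 -> fork_pos = 12 + 7 = 19.
Unwound prefix: template[0:19] = GGCATATAACCGCCGATTA
Complement it base by base (A<->T, C<->G), keeping left-to-right order:
  [0:5] GGCAT -> CCGTA
  [5:10] ATAAC -> TATTG
  [10:15] CGCCG -> GCGGC
  [15:19] ATTA -> TAAT
Concatenate: CCGTATATTGGCGGCTAAT (length 19; written aligned with the template, i.e. 3'->5').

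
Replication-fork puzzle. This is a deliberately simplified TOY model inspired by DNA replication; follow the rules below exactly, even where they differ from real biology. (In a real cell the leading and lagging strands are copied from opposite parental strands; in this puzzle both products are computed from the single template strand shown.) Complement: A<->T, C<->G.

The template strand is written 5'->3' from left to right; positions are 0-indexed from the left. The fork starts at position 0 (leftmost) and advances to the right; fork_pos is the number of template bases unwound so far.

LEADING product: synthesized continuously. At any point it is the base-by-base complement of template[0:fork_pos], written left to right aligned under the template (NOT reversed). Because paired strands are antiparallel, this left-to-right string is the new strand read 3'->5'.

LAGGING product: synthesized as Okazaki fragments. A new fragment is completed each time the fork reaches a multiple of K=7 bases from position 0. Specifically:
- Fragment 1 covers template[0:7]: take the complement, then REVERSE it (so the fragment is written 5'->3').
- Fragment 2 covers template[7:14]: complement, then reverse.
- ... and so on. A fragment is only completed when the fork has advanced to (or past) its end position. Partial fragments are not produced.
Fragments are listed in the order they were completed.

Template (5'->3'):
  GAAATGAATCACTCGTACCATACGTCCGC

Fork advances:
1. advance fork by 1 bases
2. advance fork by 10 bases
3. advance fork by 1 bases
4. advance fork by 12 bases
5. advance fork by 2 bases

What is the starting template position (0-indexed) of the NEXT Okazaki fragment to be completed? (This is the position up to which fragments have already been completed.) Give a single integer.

Answer: 21

Derivation:
Step 1: advance 1 -> fork_pos = 0 + 1 = 1. Next multiple of 7 is 7 (not reached); still 0 fragment(s).
Step 2: advance 10 -> fork_pos = 1 + 10 = 11. Reached multiple(s) of 7: 7 -> fragment 1 completed (1 total).
Step 3: advance 1 -> fork_pos = 11 + 1 = 12. Next multiple of 7 is 14 (not reached); still 1 fragment(s).
Step 4: advance 12 -> fork_pos = 12 + 12 = 24. Reached multiple(s) of 7: 14, 21 -> fragments 2-3 completed (3 total).
Step 5: advance 2 -> fork_pos = 24 + 2 = 26. Next multiple of 7 is 28 (not reached); still 3 fragment(s).
3 fragment(s) completed, covering template[0:21] (3 x 7 = 21). The next fragment, fragment 4, covers template[21:28], so it starts at position 21.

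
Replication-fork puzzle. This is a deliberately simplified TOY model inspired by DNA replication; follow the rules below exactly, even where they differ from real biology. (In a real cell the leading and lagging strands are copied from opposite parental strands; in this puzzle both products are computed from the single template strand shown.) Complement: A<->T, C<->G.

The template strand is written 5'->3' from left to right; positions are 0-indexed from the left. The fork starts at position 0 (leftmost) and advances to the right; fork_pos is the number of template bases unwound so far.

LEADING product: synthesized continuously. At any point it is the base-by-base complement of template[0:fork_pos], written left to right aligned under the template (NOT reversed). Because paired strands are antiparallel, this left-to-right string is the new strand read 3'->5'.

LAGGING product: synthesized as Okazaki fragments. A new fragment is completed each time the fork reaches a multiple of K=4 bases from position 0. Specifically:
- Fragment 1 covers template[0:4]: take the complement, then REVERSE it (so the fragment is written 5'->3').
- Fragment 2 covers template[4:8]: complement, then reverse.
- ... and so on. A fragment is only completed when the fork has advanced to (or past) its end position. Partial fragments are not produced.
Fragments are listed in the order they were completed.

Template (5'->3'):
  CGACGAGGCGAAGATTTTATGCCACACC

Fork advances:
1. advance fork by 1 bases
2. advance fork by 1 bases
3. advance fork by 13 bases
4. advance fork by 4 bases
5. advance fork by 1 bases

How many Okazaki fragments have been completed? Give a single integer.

Answer: 5

Derivation:
Step 1: advance 1 -> fork_pos = 0 + 1 = 1. Next multiple of 4 is 4 (not reached); still 0 fragment(s).
Step 2: advance 1 -> fork_pos = 1 + 1 = 2. Next multiple of 4 is 4 (not reached); still 0 fragment(s).
Step 3: advance 13 -> fork_pos = 2 + 13 = 15. Reached multiple(s) of 4: 4, 8, 12 -> fragments 1-3 completed (3 total).
Step 4: advance 4 -> fork_pos = 15 + 4 = 19. Reached multiple(s) of 4: 16 -> fragment 4 completed (4 total).
Step 5: advance 1 -> fork_pos = 19 + 1 = 20. Reached multiple(s) of 4: 20 -> fragment 5 completed (5 total).
Check: final fork_pos = 20; the multiples of 4 that are <= 20 are 4..20 -> 20 // 4 = 5 completed fragment(s).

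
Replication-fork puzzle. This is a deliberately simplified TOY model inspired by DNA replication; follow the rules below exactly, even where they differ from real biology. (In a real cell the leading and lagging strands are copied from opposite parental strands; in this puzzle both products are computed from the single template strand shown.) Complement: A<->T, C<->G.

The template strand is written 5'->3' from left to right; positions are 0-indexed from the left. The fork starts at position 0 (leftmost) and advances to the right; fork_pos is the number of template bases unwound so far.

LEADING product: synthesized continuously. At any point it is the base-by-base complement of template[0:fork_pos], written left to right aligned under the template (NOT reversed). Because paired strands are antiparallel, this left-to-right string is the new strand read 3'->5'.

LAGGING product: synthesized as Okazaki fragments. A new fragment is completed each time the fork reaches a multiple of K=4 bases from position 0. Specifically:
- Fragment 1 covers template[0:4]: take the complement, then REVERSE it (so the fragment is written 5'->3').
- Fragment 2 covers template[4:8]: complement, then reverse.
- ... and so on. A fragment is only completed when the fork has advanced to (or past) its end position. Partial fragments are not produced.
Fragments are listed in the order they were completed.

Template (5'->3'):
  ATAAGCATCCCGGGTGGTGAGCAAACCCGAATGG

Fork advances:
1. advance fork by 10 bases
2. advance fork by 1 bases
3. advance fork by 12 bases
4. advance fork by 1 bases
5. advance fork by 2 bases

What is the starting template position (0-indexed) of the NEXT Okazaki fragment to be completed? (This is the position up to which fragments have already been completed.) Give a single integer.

Step 1: advance 10 -> fork_pos = 0 + 10 = 10. Reached multiple(s) of 4: 4, 8 -> fragments 1-2 completed (2 total).
Step 2: advance 1 -> fork_pos = 10 + 1 = 11. Next multiple of 4 is 12 (not reached); still 2 fragment(s).
Step 3: advance 12 -> fork_pos = 11 + 12 = 23. Reached multiple(s) of 4: 12, 16, 20 -> fragments 3-5 completed (5 total).
Step 4: advance 1 -> fork_pos = 23 + 1 = 24. Reached multiple(s) of 4: 24 -> fragment 6 completed (6 total).
Step 5: advance 2 -> fork_pos = 24 + 2 = 26. Next multiple of 4 is 28 (not reached); still 6 fragment(s).
6 fragment(s) completed, covering template[0:24] (6 x 4 = 24). The next fragment, fragment 7, covers template[24:28], so it starts at position 24.

Answer: 24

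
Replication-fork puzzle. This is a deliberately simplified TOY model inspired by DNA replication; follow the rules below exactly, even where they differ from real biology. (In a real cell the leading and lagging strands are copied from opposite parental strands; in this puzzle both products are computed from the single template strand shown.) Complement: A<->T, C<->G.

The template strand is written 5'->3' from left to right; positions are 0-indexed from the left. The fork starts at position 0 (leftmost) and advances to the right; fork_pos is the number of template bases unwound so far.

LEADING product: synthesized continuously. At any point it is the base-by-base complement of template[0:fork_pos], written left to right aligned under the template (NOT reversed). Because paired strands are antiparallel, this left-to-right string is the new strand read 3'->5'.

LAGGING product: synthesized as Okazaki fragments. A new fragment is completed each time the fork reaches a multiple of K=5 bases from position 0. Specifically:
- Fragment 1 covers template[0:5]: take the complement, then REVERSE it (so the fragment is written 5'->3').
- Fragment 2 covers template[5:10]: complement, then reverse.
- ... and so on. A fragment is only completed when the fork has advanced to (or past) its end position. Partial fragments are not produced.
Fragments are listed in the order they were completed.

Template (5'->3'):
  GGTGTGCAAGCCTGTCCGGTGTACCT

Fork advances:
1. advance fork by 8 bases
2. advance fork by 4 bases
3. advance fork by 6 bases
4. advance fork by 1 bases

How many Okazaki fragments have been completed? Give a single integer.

Answer: 3

Derivation:
Step 1: advance 8 -> fork_pos = 0 + 8 = 8. Reached multiple(s) of 5: 5 -> fragment 1 completed (1 total).
Step 2: advance 4 -> fork_pos = 8 + 4 = 12. Reached multiple(s) of 5: 10 -> fragment 2 completed (2 total).
Step 3: advance 6 -> fork_pos = 12 + 6 = 18. Reached multiple(s) of 5: 15 -> fragment 3 completed (3 total).
Step 4: advance 1 -> fork_pos = 18 + 1 = 19. Next multiple of 5 is 20 (not reached); still 3 fragment(s).
Check: final fork_pos = 19; the multiples of 5 that are <= 19 are 5..15 -> 19 // 5 = 3 completed fragment(s).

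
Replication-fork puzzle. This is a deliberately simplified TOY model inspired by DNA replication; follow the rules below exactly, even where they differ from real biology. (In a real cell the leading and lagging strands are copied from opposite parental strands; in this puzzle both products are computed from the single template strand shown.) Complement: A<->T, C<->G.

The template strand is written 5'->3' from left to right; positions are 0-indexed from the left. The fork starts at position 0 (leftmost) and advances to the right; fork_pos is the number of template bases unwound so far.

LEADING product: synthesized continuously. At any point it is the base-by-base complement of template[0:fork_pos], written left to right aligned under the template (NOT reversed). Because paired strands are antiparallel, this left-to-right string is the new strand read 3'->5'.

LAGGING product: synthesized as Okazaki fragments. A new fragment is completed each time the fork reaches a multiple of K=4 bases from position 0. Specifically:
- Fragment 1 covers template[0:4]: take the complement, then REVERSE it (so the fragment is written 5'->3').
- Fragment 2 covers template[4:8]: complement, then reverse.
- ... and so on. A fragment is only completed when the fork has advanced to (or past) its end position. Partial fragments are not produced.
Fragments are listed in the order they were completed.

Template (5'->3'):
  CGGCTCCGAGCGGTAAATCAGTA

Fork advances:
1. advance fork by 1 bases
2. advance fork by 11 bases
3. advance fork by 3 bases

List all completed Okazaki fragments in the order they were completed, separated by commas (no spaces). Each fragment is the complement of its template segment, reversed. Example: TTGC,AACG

Step 1: advance 1 -> fork_pos = 0 + 1 = 1. Next multiple of 4 is 4 (not reached); still 0 fragment(s).
Step 2: advance 11 -> fork_pos = 1 + 11 = 12. Reached multiple(s) of 4: 4, 8, 12 -> fragments 1-3 completed (3 total).
Step 3: advance 3 -> fork_pos = 12 + 3 = 15. Next multiple of 4 is 16 (not reached); still 3 fragment(s).
Final fork_pos = 15, so 3 fragment(s) are complete. Build each: template segment -> complement -> reverse.
Fragment 1: template[0:4] = CGGC -> complement GCCG -> reversed GCCG
Fragment 2: template[4:8] = TCCG -> complement AGGC -> reversed CGGA
Fragment 3: template[8:12] = AGCG -> complement TCGC -> reversed CGCT

Answer: GCCG,CGGA,CGCT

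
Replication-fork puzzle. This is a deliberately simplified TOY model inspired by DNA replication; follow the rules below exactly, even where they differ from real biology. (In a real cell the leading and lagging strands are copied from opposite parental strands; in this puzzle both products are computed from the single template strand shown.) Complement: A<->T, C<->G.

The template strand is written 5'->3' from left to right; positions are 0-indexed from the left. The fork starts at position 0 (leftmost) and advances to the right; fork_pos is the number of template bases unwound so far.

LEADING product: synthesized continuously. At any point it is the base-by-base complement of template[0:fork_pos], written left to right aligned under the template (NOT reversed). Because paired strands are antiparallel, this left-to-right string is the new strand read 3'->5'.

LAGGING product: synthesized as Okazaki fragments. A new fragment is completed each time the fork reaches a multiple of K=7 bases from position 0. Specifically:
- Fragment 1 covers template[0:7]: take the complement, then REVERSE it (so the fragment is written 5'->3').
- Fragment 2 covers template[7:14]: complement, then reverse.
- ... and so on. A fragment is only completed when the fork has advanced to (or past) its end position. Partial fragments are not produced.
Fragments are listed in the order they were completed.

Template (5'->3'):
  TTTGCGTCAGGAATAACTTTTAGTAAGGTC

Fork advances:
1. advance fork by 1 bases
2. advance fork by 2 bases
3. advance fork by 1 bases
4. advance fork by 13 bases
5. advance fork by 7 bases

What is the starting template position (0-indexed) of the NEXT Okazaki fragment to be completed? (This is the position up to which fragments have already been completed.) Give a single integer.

Answer: 21

Derivation:
Step 1: advance 1 -> fork_pos = 0 + 1 = 1. Next multiple of 7 is 7 (not reached); still 0 fragment(s).
Step 2: advance 2 -> fork_pos = 1 + 2 = 3. Next multiple of 7 is 7 (not reached); still 0 fragment(s).
Step 3: advance 1 -> fork_pos = 3 + 1 = 4. Next multiple of 7 is 7 (not reached); still 0 fragment(s).
Step 4: advance 13 -> fork_pos = 4 + 13 = 17. Reached multiple(s) of 7: 7, 14 -> fragments 1-2 completed (2 total).
Step 5: advance 7 -> fork_pos = 17 + 7 = 24. Reached multiple(s) of 7: 21 -> fragment 3 completed (3 total).
3 fragment(s) completed, covering template[0:21] (3 x 7 = 21). The next fragment, fragment 4, covers template[21:28], so it starts at position 21.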